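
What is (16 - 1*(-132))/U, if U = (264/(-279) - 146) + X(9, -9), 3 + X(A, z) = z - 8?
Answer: -6882/7763 ≈ -0.88651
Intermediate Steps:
X(A, z) = -11 + z (X(A, z) = -3 + (z - 8) = -3 + (-8 + z) = -11 + z)
U = -15526/93 (U = (264/(-279) - 146) + (-11 - 9) = (264*(-1/279) - 146) - 20 = (-88/93 - 146) - 20 = -13666/93 - 20 = -15526/93 ≈ -166.95)
(16 - 1*(-132))/U = (16 - 1*(-132))/(-15526/93) = (16 + 132)*(-93/15526) = 148*(-93/15526) = -6882/7763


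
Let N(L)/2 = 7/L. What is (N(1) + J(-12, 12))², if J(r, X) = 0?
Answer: 196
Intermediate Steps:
N(L) = 14/L (N(L) = 2*(7/L) = 14/L)
(N(1) + J(-12, 12))² = (14/1 + 0)² = (14*1 + 0)² = (14 + 0)² = 14² = 196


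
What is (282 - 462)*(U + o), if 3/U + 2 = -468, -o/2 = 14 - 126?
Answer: -1894986/47 ≈ -40319.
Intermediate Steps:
o = 224 (o = -2*(14 - 126) = -2*(-112) = 224)
U = -3/470 (U = 3/(-2 - 468) = 3/(-470) = 3*(-1/470) = -3/470 ≈ -0.0063830)
(282 - 462)*(U + o) = (282 - 462)*(-3/470 + 224) = -180*105277/470 = -1894986/47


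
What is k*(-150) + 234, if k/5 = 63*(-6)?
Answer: 283734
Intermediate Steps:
k = -1890 (k = 5*(63*(-6)) = 5*(-378) = -1890)
k*(-150) + 234 = -1890*(-150) + 234 = 283500 + 234 = 283734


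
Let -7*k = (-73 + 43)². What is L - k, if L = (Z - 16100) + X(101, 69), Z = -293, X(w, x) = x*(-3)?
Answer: -115300/7 ≈ -16471.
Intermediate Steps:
X(w, x) = -3*x
L = -16600 (L = (-293 - 16100) - 3*69 = -16393 - 207 = -16600)
k = -900/7 (k = -(-73 + 43)²/7 = -⅐*(-30)² = -⅐*900 = -900/7 ≈ -128.57)
L - k = -16600 - 1*(-900/7) = -16600 + 900/7 = -115300/7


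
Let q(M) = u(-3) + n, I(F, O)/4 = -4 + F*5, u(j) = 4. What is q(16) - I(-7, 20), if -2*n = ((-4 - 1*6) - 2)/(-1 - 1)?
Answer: 157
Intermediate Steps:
n = -3 (n = -((-4 - 1*6) - 2)/(2*(-1 - 1)) = -((-4 - 6) - 2)/(2*(-2)) = -(-10 - 2)*(-1)/(2*2) = -(-6)*(-1)/2 = -½*6 = -3)
I(F, O) = -16 + 20*F (I(F, O) = 4*(-4 + F*5) = 4*(-4 + 5*F) = -16 + 20*F)
q(M) = 1 (q(M) = 4 - 3 = 1)
q(16) - I(-7, 20) = 1 - (-16 + 20*(-7)) = 1 - (-16 - 140) = 1 - 1*(-156) = 1 + 156 = 157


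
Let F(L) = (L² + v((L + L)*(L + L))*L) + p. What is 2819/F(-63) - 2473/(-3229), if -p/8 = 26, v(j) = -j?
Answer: 2491868428/3241751321 ≈ 0.76868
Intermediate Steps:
p = -208 (p = -8*26 = -208)
F(L) = -208 + L² - 4*L³ (F(L) = (L² + (-(L + L)*(L + L))*L) - 208 = (L² + (-2*L*2*L)*L) - 208 = (L² + (-4*L²)*L) - 208 = (L² - 4*L³) - 208 = -208 + L² - 4*L³)
2819/F(-63) - 2473/(-3229) = 2819/(-208 + (-63)² - 4*(-63)³) - 2473/(-3229) = 2819/(-208 + 3969 - 4*(-250047)) - 2473*(-1/3229) = 2819/(-208 + 3969 + 1000188) + 2473/3229 = 2819/1003949 + 2473/3229 = 2491868428/3241751321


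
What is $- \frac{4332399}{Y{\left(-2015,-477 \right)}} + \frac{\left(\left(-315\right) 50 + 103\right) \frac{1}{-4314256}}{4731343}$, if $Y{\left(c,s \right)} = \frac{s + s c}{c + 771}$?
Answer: $\frac{965015571520254601301}{172013819449784016} \approx 5610.1$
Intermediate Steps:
$Y{\left(c,s \right)} = \frac{s + c s}{771 + c}$
$- \frac{4332399}{Y{\left(-2015,-477 \right)}} + \frac{\left(\left(-315\right) 50 + 103\right) \frac{1}{-4314256}}{4731343} = - \frac{4332399}{\left(-477\right) \frac{1}{771 - 2015} \left(1 - 2015\right)} + \frac{\left(\left(-315\right) 50 + 103\right) \frac{1}{-4314256}}{4731343} = - \frac{4332399}{\left(-477\right) \frac{1}{-1244} \left(-2014\right)} + \left(-15750 + 103\right) \left(- \frac{1}{4314256}\right) \frac{1}{4731343} = - \frac{4332399}{\left(-477\right) \left(- \frac{1}{1244}\right) \left(-2014\right)} + \left(-15647\right) \left(- \frac{1}{4314256}\right) \frac{1}{4731343} = - \frac{4332399}{- \frac{480339}{622}} + \frac{15647}{4314256} \cdot \frac{1}{4731343} = \left(-4332399\right) \left(- \frac{622}{480339}\right) + \frac{15647}{20412224925808} = \frac{47276354}{8427} + \frac{15647}{20412224925808} = \frac{965015571520254601301}{172013819449784016}$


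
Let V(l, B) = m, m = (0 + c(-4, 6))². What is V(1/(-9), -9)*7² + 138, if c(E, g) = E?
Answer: 922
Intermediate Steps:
m = 16 (m = (0 - 4)² = (-4)² = 16)
V(l, B) = 16
V(1/(-9), -9)*7² + 138 = 16*7² + 138 = 16*49 + 138 = 784 + 138 = 922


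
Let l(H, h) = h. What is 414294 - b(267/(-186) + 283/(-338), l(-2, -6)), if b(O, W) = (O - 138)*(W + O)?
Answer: 11339326723425/27447121 ≈ 4.1313e+5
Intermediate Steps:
b(O, W) = (-138 + O)*(O + W)
414294 - b(267/(-186) + 283/(-338), l(-2, -6)) = 414294 - ((267/(-186) + 283/(-338))² - 138*(267/(-186) + 283/(-338)) - 138*(-6) + (267/(-186) + 283/(-338))*(-6)) = 414294 - ((267*(-1/186) + 283*(-1/338))² - 138*(267*(-1/186) + 283*(-1/338)) + 828 + (267*(-1/186) + 283*(-1/338))*(-6)) = 414294 - ((-89/62 - 283/338)² - 138*(-89/62 - 283/338) + 828 + (-89/62 - 283/338)*(-6)) = 414294 - ((-11907/5239)² - 138*(-11907/5239) + 828 - 11907/5239*(-6)) = 414294 - (141776649/27447121 + 1643166/5239 + 828 + 71442/5239) = 414294 - 1*31850824149/27447121 = 414294 - 31850824149/27447121 = 11339326723425/27447121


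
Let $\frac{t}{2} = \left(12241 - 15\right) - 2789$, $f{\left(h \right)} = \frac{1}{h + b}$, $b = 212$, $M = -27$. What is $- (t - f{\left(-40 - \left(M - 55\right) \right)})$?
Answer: $- \frac{4793995}{254} \approx -18874.0$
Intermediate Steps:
$f{\left(h \right)} = \frac{1}{212 + h}$ ($f{\left(h \right)} = \frac{1}{h + 212} = \frac{1}{212 + h}$)
$t = 18874$ ($t = 2 \left(\left(12241 - 15\right) - 2789\right) = 2 \left(12226 - 2789\right) = 2 \cdot 9437 = 18874$)
$- (t - f{\left(-40 - \left(M - 55\right) \right)}) = - (18874 - \frac{1}{212 - -42}) = - (18874 - \frac{1}{212 + \left(-40 + 82\right)}) = - (18874 - \frac{1}{212 + 42}) = - (18874 - \frac{1}{254}) = \left(-1\right) \frac{4793995}{254} = - \frac{4793995}{254}$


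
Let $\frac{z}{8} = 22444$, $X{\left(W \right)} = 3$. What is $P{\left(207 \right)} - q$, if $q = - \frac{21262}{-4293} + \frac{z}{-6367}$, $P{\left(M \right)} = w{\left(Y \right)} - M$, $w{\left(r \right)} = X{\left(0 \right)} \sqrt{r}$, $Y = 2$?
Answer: $- \frac{5022599335}{27333531} + 3 \sqrt{2} \approx -179.51$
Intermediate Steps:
$z = 179552$ ($z = 8 \cdot 22444 = 179552$)
$w{\left(r \right)} = 3 \sqrt{r}$
$P{\left(M \right)} = - M + 3 \sqrt{2}$ ($P{\left(M \right)} = 3 \sqrt{2} - M = - M + 3 \sqrt{2}$)
$q = - \frac{635441582}{27333531}$ ($q = - \frac{21262}{-4293} + \frac{179552}{-6367} = \left(-21262\right) \left(- \frac{1}{4293}\right) + 179552 \left(- \frac{1}{6367}\right) = \frac{21262}{4293} - \frac{179552}{6367} = - \frac{635441582}{27333531} \approx -23.248$)
$P{\left(207 \right)} - q = \left(\left(-1\right) 207 + 3 \sqrt{2}\right) - - \frac{635441582}{27333531} = \left(-207 + 3 \sqrt{2}\right) + \frac{635441582}{27333531} = - \frac{5022599335}{27333531} + 3 \sqrt{2}$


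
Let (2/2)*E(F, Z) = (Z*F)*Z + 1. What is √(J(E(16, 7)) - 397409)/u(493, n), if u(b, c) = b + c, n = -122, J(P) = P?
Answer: 4*I*√24789/371 ≈ 1.6975*I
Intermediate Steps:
E(F, Z) = 1 + F*Z² (E(F, Z) = (Z*F)*Z + 1 = (F*Z)*Z + 1 = F*Z² + 1 = 1 + F*Z²)
√(J(E(16, 7)) - 397409)/u(493, n) = √((1 + 16*7²) - 397409)/(493 - 122) = √((1 + 16*49) - 397409)/371 = √((1 + 784) - 397409)*(1/371) = √(785 - 397409)*(1/371) = √(-396624)*(1/371) = (4*I*√24789)*(1/371) = 4*I*√24789/371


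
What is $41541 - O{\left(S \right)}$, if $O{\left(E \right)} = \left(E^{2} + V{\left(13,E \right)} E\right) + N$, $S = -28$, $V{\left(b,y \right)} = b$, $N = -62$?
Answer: $41183$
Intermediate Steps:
$O{\left(E \right)} = -62 + E^{2} + 13 E$ ($O{\left(E \right)} = \left(E^{2} + 13 E\right) - 62 = -62 + E^{2} + 13 E$)
$41541 - O{\left(S \right)} = 41541 - \left(-62 + \left(-28\right)^{2} + 13 \left(-28\right)\right) = 41541 - \left(-62 + 784 - 364\right) = 41541 - 358 = 41183$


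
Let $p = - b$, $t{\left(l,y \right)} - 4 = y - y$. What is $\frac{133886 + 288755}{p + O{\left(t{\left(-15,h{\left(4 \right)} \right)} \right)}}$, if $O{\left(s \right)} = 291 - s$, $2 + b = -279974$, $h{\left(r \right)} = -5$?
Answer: $\frac{422641}{280263} \approx 1.508$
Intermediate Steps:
$b = -279976$ ($b = -2 - 279974 = -279976$)
$t{\left(l,y \right)} = 4$ ($t{\left(l,y \right)} = 4 + \left(y - y\right) = 4 + 0 = 4$)
$p = 279976$ ($p = \left(-1\right) \left(-279976\right) = 279976$)
$\frac{133886 + 288755}{p + O{\left(t{\left(-15,h{\left(4 \right)} \right)} \right)}} = \frac{133886 + 288755}{279976 + \left(291 - 4\right)} = \frac{422641}{279976 + \left(291 - 4\right)} = \frac{422641}{279976 + 287} = \frac{422641}{280263}$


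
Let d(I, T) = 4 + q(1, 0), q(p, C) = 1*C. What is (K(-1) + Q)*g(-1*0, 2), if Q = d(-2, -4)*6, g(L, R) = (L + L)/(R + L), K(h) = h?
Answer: 0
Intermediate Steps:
q(p, C) = C
d(I, T) = 4 (d(I, T) = 4 + 0 = 4)
g(L, R) = 2*L/(L + R) (g(L, R) = (2*L)/(L + R) = 2*L/(L + R))
Q = 24 (Q = 4*6 = 24)
(K(-1) + Q)*g(-1*0, 2) = (-1 + 24)*(2*(-1*0)/(-1*0 + 2)) = 23*(2*0/(0 + 2)) = 23*(2*0/2) = 23*(2*0*(½)) = 23*0 = 0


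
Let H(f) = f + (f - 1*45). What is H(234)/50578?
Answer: 423/50578 ≈ 0.0083633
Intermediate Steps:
H(f) = -45 + 2*f (H(f) = f + (f - 45) = f + (-45 + f) = -45 + 2*f)
H(234)/50578 = (-45 + 2*234)/50578 = (-45 + 468)*(1/50578) = 423*(1/50578) = 423/50578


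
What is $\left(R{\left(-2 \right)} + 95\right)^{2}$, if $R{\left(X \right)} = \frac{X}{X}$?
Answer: $9216$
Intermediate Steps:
$R{\left(X \right)} = 1$
$\left(R{\left(-2 \right)} + 95\right)^{2} = \left(1 + 95\right)^{2} = 96^{2} = 9216$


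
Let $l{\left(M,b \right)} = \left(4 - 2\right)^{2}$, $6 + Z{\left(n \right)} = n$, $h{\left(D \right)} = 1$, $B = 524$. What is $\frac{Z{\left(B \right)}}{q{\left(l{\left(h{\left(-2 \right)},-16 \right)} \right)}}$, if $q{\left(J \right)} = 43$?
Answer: $\frac{518}{43} \approx 12.047$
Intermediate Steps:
$Z{\left(n \right)} = -6 + n$
$l{\left(M,b \right)} = 4$ ($l{\left(M,b \right)} = 2^{2} = 4$)
$\frac{Z{\left(B \right)}}{q{\left(l{\left(h{\left(-2 \right)},-16 \right)} \right)}} = \frac{-6 + 524}{43} = 518 \cdot \frac{1}{43} = \frac{518}{43}$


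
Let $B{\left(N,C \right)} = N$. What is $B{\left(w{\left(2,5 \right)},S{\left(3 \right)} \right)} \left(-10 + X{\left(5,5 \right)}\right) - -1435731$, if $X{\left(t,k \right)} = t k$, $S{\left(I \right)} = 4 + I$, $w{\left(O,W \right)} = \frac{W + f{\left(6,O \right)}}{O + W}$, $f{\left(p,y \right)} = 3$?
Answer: $\frac{10050237}{7} \approx 1.4357 \cdot 10^{6}$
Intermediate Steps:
$w{\left(O,W \right)} = \frac{3 + W}{O + W}$ ($w{\left(O,W \right)} = \frac{W + 3}{O + W} = \frac{3 + W}{O + W}$)
$X{\left(t,k \right)} = k t$
$B{\left(w{\left(2,5 \right)},S{\left(3 \right)} \right)} \left(-10 + X{\left(5,5 \right)}\right) - -1435731 = \frac{3 + 5}{2 + 5} \left(-10 + 5 \cdot 5\right) - -1435731 = \frac{1}{7} \cdot 8 \left(-10 + 25\right) + 1435731 = \frac{1}{7} \cdot 8 \cdot 15 + 1435731 = \frac{8}{7} \cdot 15 + 1435731 = \frac{120}{7} + 1435731 = \frac{10050237}{7}$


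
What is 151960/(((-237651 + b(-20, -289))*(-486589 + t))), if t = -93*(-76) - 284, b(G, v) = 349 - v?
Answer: 1048/784276017 ≈ 1.3363e-6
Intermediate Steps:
t = 6784 (t = 7068 - 284 = 6784)
151960/(((-237651 + b(-20, -289))*(-486589 + t))) = 151960/(((-237651 + (349 - 1*(-289)))*(-486589 + 6784))) = 151960/(((-237651 + (349 + 289))*(-479805))) = 151960/(((-237651 + 638)*(-479805))) = 151960/((-237013*(-479805))) = 151960/113720022465 = 151960*(1/113720022465) = 1048/784276017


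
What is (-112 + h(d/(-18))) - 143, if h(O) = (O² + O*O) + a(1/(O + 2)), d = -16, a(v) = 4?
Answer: -20203/81 ≈ -249.42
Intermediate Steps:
h(O) = 4 + 2*O² (h(O) = (O² + O*O) + 4 = (O² + O²) + 4 = 2*O² + 4 = 4 + 2*O²)
(-112 + h(d/(-18))) - 143 = (-112 + (4 + 2*(-16/(-18))²)) - 143 = (-112 + (4 + 2*(-16*(-1/18))²)) - 143 = (-112 + (4 + 2*(8/9)²)) - 143 = (-112 + (4 + 2*(64/81))) - 143 = (-112 + (4 + 128/81)) - 143 = (-112 + 452/81) - 143 = -8620/81 - 143 = -20203/81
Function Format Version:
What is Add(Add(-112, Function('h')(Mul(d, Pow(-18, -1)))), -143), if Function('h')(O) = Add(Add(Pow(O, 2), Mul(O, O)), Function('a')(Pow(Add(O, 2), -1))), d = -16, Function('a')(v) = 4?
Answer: Rational(-20203, 81) ≈ -249.42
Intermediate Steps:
Function('h')(O) = Add(4, Mul(2, Pow(O, 2))) (Function('h')(O) = Add(Add(Pow(O, 2), Mul(O, O)), 4) = Add(Add(Pow(O, 2), Pow(O, 2)), 4) = Add(Mul(2, Pow(O, 2)), 4) = Add(4, Mul(2, Pow(O, 2))))
Add(Add(-112, Function('h')(Mul(d, Pow(-18, -1)))), -143) = Add(Add(-112, Add(4, Mul(2, Pow(Mul(-16, Pow(-18, -1)), 2)))), -143) = Add(Add(-112, Add(4, Mul(2, Pow(Mul(-16, Rational(-1, 18)), 2)))), -143) = Add(Add(-112, Add(4, Mul(2, Pow(Rational(8, 9), 2)))), -143) = Add(Add(-112, Add(4, Mul(2, Rational(64, 81)))), -143) = Add(Add(-112, Add(4, Rational(128, 81))), -143) = Add(Add(-112, Rational(452, 81)), -143) = Add(Rational(-8620, 81), -143) = Rational(-20203, 81)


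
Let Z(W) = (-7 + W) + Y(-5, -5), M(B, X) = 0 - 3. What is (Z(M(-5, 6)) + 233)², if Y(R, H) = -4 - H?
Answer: 50176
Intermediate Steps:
M(B, X) = -3
Z(W) = -6 + W (Z(W) = (-7 + W) + (-4 - 1*(-5)) = (-7 + W) + (-4 + 5) = (-7 + W) + 1 = -6 + W)
(Z(M(-5, 6)) + 233)² = ((-6 - 3) + 233)² = (-9 + 233)² = 224² = 50176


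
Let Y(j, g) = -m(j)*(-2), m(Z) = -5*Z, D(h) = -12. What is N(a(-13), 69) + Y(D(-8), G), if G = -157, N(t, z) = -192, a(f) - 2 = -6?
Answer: -72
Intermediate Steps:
a(f) = -4 (a(f) = 2 - 6 = -4)
Y(j, g) = -10*j (Y(j, g) = -(-5)*j*(-2) = (5*j)*(-2) = -10*j)
N(a(-13), 69) + Y(D(-8), G) = -192 - 10*(-12) = -192 + 120 = -72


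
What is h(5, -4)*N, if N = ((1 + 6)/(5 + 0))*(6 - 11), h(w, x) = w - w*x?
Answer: -175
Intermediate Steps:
h(w, x) = w - w*x
N = -7 (N = (7/5)*(-5) = -7)
h(5, -4)*N = (5*(1 - 1*(-4)))*(-7) = (5*(1 + 4))*(-7) = (5*5)*(-7) = 25*(-7) = -175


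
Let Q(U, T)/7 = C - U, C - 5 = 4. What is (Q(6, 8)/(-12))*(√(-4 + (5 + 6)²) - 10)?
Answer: 35/2 - 21*√13/4 ≈ -1.4291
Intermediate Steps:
C = 9 (C = 5 + 4 = 9)
Q(U, T) = 63 - 7*U (Q(U, T) = 7*(9 - U) = 63 - 7*U)
(Q(6, 8)/(-12))*(√(-4 + (5 + 6)²) - 10) = ((63 - 7*6)/(-12))*(√(-4 + (5 + 6)²) - 10) = ((63 - 42)*(-1/12))*(√(-4 + 11²) - 10) = (21*(-1/12))*(√(-4 + 121) - 10) = -7*(√117 - 10)/4 = -7*(3*√13 - 10)/4 = -7*(-10 + 3*√13)/4 = 35/2 - 21*√13/4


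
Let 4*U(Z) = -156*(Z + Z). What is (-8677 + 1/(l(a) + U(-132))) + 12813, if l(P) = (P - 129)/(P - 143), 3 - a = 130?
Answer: 5749404103/1390088 ≈ 4136.0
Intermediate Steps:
U(Z) = -78*Z (U(Z) = (-156*(Z + Z))/4 = (-312*Z)/4 = -78*Z)
a = -127 (a = 3 - 1*130 = 3 - 130 = -127)
l(P) = (-129 + P)/(-143 + P)
(-8677 + 1/(l(a) + U(-132))) + 12813 = (-8677 + 1/((-129 - 127)/(-143 - 127) - 78*(-132))) + 12813 = (-8677 + 1/(-256/(-270) + 10296)) + 12813 = (-8677 + 1/(-1/270*(-256) + 10296)) + 12813 = (-8677 + 1/(128/135 + 10296)) + 12813 = (-8677 + 1/(1390088/135)) + 12813 = (-8677 + 135/1390088) + 12813 = -12061793441/1390088 + 12813 = 5749404103/1390088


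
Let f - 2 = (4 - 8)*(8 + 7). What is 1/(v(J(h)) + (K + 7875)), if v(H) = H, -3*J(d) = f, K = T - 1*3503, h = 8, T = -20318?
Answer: -3/47780 ≈ -6.2788e-5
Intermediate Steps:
K = -23821 (K = -20318 - 1*3503 = -20318 - 3503 = -23821)
f = -58 (f = 2 + (4 - 8)*(8 + 7) = 2 - 4*15 = 2 - 60 = -58)
J(d) = 58/3 (J(d) = -⅓*(-58) = 58/3)
1/(v(J(h)) + (K + 7875)) = 1/(58/3 + (-23821 + 7875)) = 1/(58/3 - 15946) = 1/(-47780/3) = -3/47780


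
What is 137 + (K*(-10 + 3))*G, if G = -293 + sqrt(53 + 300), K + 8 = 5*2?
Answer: 4239 - 14*sqrt(353) ≈ 3976.0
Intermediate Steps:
K = 2 (K = -8 + 5*2 = -8 + 10 = 2)
G = -293 + sqrt(353) ≈ -274.21
137 + (K*(-10 + 3))*G = 137 + (2*(-10 + 3))*(-293 + sqrt(353)) = 137 + (2*(-7))*(-293 + sqrt(353)) = 137 - 14*(-293 + sqrt(353)) = 137 + (4102 - 14*sqrt(353)) = 4239 - 14*sqrt(353)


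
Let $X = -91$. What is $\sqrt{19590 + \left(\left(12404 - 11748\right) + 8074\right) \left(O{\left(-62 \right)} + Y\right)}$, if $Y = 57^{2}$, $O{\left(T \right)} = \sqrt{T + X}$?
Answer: $\sqrt{28383360 + 26190 i \sqrt{17}} \approx 5327.6 + 10.13 i$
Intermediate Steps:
$O{\left(T \right)} = \sqrt{-91 + T}$ ($O{\left(T \right)} = \sqrt{T - 91} = \sqrt{-91 + T}$)
$Y = 3249$
$\sqrt{19590 + \left(\left(12404 - 11748\right) + 8074\right) \left(O{\left(-62 \right)} + Y\right)} = \sqrt{19590 + \left(\left(12404 - 11748\right) + 8074\right) \left(\sqrt{-91 - 62} + 3249\right)} = \sqrt{19590 + \left(\left(12404 - 11748\right) + 8074\right) \left(\sqrt{-153} + 3249\right)} = \sqrt{19590 + \left(656 + 8074\right) \left(3 i \sqrt{17} + 3249\right)} = \sqrt{19590 + 8730 \left(3249 + 3 i \sqrt{17}\right)} = \sqrt{19590 + \left(28363770 + 26190 i \sqrt{17}\right)} = \sqrt{28383360 + 26190 i \sqrt{17}}$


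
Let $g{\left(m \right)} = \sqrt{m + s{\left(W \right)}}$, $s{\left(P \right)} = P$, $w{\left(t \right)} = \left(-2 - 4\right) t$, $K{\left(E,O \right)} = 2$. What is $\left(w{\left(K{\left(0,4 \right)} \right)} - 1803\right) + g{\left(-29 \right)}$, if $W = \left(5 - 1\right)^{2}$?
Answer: $-1815 + i \sqrt{13} \approx -1815.0 + 3.6056 i$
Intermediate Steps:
$w{\left(t \right)} = - 6 t$
$W = 16$ ($W = 4^{2} = 16$)
$g{\left(m \right)} = \sqrt{16 + m}$ ($g{\left(m \right)} = \sqrt{m + 16} = \sqrt{16 + m}$)
$\left(w{\left(K{\left(0,4 \right)} \right)} - 1803\right) + g{\left(-29 \right)} = \left(\left(-6\right) 2 - 1803\right) + \sqrt{16 - 29} = \left(-12 - 1803\right) + \sqrt{-13} = -1815 + i \sqrt{13}$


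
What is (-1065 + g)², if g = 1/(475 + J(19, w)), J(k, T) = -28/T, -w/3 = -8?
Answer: 9167506228521/8082649 ≈ 1.1342e+6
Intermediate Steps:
w = 24 (w = -3*(-8) = 24)
g = 6/2843 (g = 1/(475 - 28/24) = 1/(475 - 28*1/24) = 1/(475 - 7/6) = 1/(2843/6) = 6/2843 ≈ 0.0021104)
(-1065 + g)² = (-1065 + 6/2843)² = (-3027789/2843)² = 9167506228521/8082649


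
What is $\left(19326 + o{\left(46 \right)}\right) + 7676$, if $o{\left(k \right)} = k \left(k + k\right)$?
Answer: $31234$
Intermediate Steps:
$o{\left(k \right)} = 2 k^{2}$ ($o{\left(k \right)} = k 2 k = 2 k^{2}$)
$\left(19326 + o{\left(46 \right)}\right) + 7676 = \left(19326 + 2 \cdot 46^{2}\right) + 7676 = \left(19326 + 2 \cdot 2116\right) + 7676 = \left(19326 + 4232\right) + 7676 = 23558 + 7676 = 31234$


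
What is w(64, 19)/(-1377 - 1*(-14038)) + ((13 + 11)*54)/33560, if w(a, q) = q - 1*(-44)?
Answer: 2315367/53112895 ≈ 0.043593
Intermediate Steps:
w(a, q) = 44 + q (w(a, q) = q + 44 = 44 + q)
w(64, 19)/(-1377 - 1*(-14038)) + ((13 + 11)*54)/33560 = (44 + 19)/(-1377 - 1*(-14038)) + ((13 + 11)*54)/33560 = 63/(-1377 + 14038) + (24*54)*(1/33560) = 63/12661 + 1296*(1/33560) = 63*(1/12661) + 162/4195 = 63/12661 + 162/4195 = 2315367/53112895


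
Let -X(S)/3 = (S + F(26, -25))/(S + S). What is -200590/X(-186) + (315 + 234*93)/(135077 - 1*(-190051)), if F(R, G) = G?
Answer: 2695655140909/22867336 ≈ 1.1788e+5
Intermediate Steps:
X(S) = -3*(-25 + S)/(2*S) (X(S) = -3*(S - 25)/(S + S) = -3*(-25 + S)/(2*S))
-200590/X(-186) + (315 + 234*93)/(135077 - 1*(-190051)) = -200590*(-124/(25 - 1*(-186))) + (315 + 234*93)/(135077 - 1*(-190051)) = -200590*(-124/(25 + 186)) + (315 + 21762)/(135077 + 190051) = -200590/((3/2)*(-1/186)*211) + 22077/325128 = -200590/(-211/124) + 22077*(1/325128) = -200590*(-124/211) + 7359/108376 = 24873160/211 + 7359/108376 = 2695655140909/22867336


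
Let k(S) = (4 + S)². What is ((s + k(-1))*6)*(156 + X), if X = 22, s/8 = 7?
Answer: 69420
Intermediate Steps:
s = 56 (s = 8*7 = 56)
((s + k(-1))*6)*(156 + X) = ((56 + (4 - 1)²)*6)*(156 + 22) = ((56 + 3²)*6)*178 = ((56 + 9)*6)*178 = (65*6)*178 = 390*178 = 69420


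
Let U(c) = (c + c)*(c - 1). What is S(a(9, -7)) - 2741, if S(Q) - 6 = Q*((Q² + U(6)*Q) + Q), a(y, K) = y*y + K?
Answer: 736525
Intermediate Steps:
U(c) = 2*c*(-1 + c) (U(c) = (2*c)*(-1 + c) = 2*c*(-1 + c))
a(y, K) = K + y² (a(y, K) = y² + K = K + y²)
S(Q) = 6 + Q*(Q² + 61*Q) (S(Q) = 6 + Q*((Q² + (2*6*(-1 + 6))*Q) + Q) = 6 + Q*((Q² + (2*6*5)*Q) + Q) = 6 + Q*((Q² + 60*Q) + Q) = 6 + Q*(Q² + 61*Q))
S(a(9, -7)) - 2741 = (6 + (-7 + 9²)³ + 61*(-7 + 9²)²) - 2741 = (6 + (-7 + 81)³ + 61*(-7 + 81)²) - 2741 = (6 + 74³ + 61*74²) - 2741 = (6 + 405224 + 61*5476) - 2741 = (6 + 405224 + 334036) - 2741 = 739266 - 2741 = 736525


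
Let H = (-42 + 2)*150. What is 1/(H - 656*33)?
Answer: -1/27648 ≈ -3.6169e-5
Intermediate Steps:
H = -6000 (H = -40*150 = -6000)
1/(H - 656*33) = 1/(-6000 - 656*33) = 1/(-6000 - 21648) = 1/(-27648) = -1/27648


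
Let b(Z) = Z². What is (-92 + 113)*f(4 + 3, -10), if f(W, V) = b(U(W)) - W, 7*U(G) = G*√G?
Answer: 0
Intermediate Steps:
U(G) = G^(3/2)/7 (U(G) = (G*√G)/7 = G^(3/2)/7)
f(W, V) = -W + W³/49 (f(W, V) = (W^(3/2)/7)² - W = W³/49 - W = -W + W³/49)
(-92 + 113)*f(4 + 3, -10) = (-92 + 113)*(-(4 + 3) + (4 + 3)³/49) = 21*(-1*7 + (1/49)*7³) = 21*(-7 + (1/49)*343) = 21*(-7 + 7) = 21*0 = 0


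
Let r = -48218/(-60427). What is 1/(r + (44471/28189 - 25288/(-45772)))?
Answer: 2784534230347/8153208800669 ≈ 0.34153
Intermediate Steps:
r = 48218/60427 (r = -48218*(-1/60427) = 48218/60427 ≈ 0.79795)
1/(r + (44471/28189 - 25288/(-45772))) = 1/(48218/60427 + (44471/28189 - 25288/(-45772))) = 1/(48218/60427 + (44471*(1/28189) - 25288*(-1/45772))) = 1/(48218/60427 + (6353/4027 + 6322/11443)) = 1/(48218/60427 + 98156073/46080961) = 1/(8153208800669/2784534230347) = 2784534230347/8153208800669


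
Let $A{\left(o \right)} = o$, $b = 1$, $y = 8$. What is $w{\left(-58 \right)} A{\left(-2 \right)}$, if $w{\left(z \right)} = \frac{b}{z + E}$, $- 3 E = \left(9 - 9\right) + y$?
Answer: $\frac{3}{91} \approx 0.032967$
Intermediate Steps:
$E = - \frac{8}{3}$ ($E = - \frac{\left(9 - 9\right) + 8}{3} = - \frac{0 + 8}{3} = \left(- \frac{1}{3}\right) 8 = - \frac{8}{3} \approx -2.6667$)
$w{\left(z \right)} = \frac{1}{- \frac{8}{3} + z}$ ($w{\left(z \right)} = 1 \frac{1}{z - \frac{8}{3}} = 1 \frac{1}{- \frac{8}{3} + z} = \frac{1}{- \frac{8}{3} + z}$)
$w{\left(-58 \right)} A{\left(-2 \right)} = \frac{3}{-8 + 3 \left(-58\right)} \left(-2\right) = \frac{3}{-8 - 174} \left(-2\right) = \frac{3}{-182} \left(-2\right) = 3 \left(- \frac{1}{182}\right) \left(-2\right) = \left(- \frac{3}{182}\right) \left(-2\right) = \frac{3}{91}$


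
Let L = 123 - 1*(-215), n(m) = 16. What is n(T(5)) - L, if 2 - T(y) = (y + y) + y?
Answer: -322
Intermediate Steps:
T(y) = 2 - 3*y (T(y) = 2 - ((y + y) + y) = 2 - (2*y + y) = 2 - 3*y)
L = 338 (L = 123 + 215 = 338)
n(T(5)) - L = 16 - 1*338 = 16 - 338 = -322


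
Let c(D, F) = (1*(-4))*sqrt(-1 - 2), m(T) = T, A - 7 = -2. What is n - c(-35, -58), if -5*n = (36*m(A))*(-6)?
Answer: 216 + 4*I*sqrt(3) ≈ 216.0 + 6.9282*I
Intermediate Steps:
A = 5 (A = 7 - 2 = 5)
c(D, F) = -4*I*sqrt(3)
n = 216 (n = -36*5*(-6)/5 = -36*(-6) = -1/5*(-1080) = 216)
n - c(-35, -58) = 216 - (-4)*I*sqrt(3) = 216 + 4*I*sqrt(3)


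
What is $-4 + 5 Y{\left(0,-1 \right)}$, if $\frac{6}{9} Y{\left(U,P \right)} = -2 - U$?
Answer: $-19$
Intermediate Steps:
$Y{\left(U,P \right)} = -3 - \frac{3 U}{2}$ ($Y{\left(U,P \right)} = \frac{3 \left(-2 - U\right)}{2} = -3 - \frac{3 U}{2}$)
$-4 + 5 Y{\left(0,-1 \right)} = -4 + 5 \left(-3 - 0\right) = -4 + 5 \left(-3 + 0\right) = -4 + 5 \left(-3\right) = -4 - 15 = -19$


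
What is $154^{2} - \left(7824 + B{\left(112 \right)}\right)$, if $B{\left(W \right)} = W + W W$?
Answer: $3236$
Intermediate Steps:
$B{\left(W \right)} = W + W^{2}$
$154^{2} - \left(7824 + B{\left(112 \right)}\right) = 154^{2} - \left(7824 + 112 \left(1 + 112\right)\right) = 23716 - \left(7824 + 112 \cdot 113\right) = 23716 - 20480 = 3236$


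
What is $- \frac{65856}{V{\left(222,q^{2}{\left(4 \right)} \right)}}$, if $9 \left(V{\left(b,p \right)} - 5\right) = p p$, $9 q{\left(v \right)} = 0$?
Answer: $- \frac{65856}{5} \approx -13171.0$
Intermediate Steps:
$q{\left(v \right)} = 0$ ($q{\left(v \right)} = \frac{1}{9} \cdot 0 = 0$)
$V{\left(b,p \right)} = 5 + \frac{p^{2}}{9}$ ($V{\left(b,p \right)} = 5 + \frac{p p}{9} = 5 + \frac{p^{2}}{9}$)
$- \frac{65856}{V{\left(222,q^{2}{\left(4 \right)} \right)}} = - \frac{65856}{5 + \frac{\left(0^{2}\right)^{2}}{9}} = - \frac{65856}{5 + \frac{0^{2}}{9}} = - \frac{65856}{5 + \frac{1}{9} \cdot 0} = - \frac{65856}{5 + 0} = - \frac{65856}{5}$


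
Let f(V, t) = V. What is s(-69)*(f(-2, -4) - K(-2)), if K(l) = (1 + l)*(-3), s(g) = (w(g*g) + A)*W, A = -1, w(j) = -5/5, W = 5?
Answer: 50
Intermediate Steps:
w(j) = -1 (w(j) = -5*1/5 = -1)
s(g) = -10 (s(g) = (-1 - 1)*5 = -2*5 = -10)
K(l) = -3 - 3*l
s(-69)*(f(-2, -4) - K(-2)) = -10*(-2 - (-3 - 3*(-2))) = -10*(-2 - (-3 + 6)) = -10*(-2 - 1*3) = -10*(-2 - 3) = -10*(-5) = 50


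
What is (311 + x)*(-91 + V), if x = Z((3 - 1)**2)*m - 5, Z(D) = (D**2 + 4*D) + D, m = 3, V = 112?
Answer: 8694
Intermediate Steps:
Z(D) = D**2 + 5*D
x = 103 (x = ((3 - 1)**2*(5 + (3 - 1)**2))*3 - 5 = (2**2*(5 + 2**2))*3 - 5 = (4*(5 + 4))*3 - 5 = (4*9)*3 - 5 = 36*3 - 5 = 108 - 5 = 103)
(311 + x)*(-91 + V) = (311 + 103)*(-91 + 112) = 414*21 = 8694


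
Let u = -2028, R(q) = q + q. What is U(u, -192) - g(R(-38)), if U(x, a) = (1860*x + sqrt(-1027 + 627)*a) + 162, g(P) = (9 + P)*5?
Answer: -3771583 - 3840*I ≈ -3.7716e+6 - 3840.0*I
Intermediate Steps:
R(q) = 2*q
g(P) = 45 + 5*P
U(x, a) = 162 + 1860*x + 20*I*a (U(x, a) = (1860*x + sqrt(-400)*a) + 162 = (1860*x + (20*I)*a) + 162 = (1860*x + 20*I*a) + 162 = 162 + 1860*x + 20*I*a)
U(u, -192) - g(R(-38)) = (162 + 1860*(-2028) + 20*I*(-192)) - (45 + 5*(2*(-38))) = (162 - 3772080 - 3840*I) - (45 + 5*(-76)) = (-3771918 - 3840*I) - (45 - 380) = (-3771918 - 3840*I) - 1*(-335) = (-3771918 - 3840*I) + 335 = -3771583 - 3840*I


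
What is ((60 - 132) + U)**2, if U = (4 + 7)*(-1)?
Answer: 6889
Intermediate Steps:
U = -11 (U = 11*(-1) = -11)
((60 - 132) + U)**2 = ((60 - 132) - 11)**2 = (-72 - 11)**2 = (-83)**2 = 6889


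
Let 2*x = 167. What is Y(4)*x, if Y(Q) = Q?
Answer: 334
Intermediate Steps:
x = 167/2 (x = (1/2)*167 = 167/2 ≈ 83.500)
Y(4)*x = 4*(167/2) = 334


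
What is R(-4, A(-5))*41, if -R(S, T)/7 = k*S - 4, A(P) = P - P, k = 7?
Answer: 9184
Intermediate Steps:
A(P) = 0
R(S, T) = 28 - 49*S (R(S, T) = -7*(7*S - 4) = -7*(-4 + 7*S) = 28 - 49*S)
R(-4, A(-5))*41 = (28 - 49*(-4))*41 = (28 + 196)*41 = 224*41 = 9184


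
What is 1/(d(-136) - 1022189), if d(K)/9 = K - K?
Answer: -1/1022189 ≈ -9.7829e-7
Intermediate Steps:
d(K) = 0 (d(K) = 9*(K - K) = 9*0 = 0)
1/(d(-136) - 1022189) = 1/(0 - 1022189) = 1/(-1022189) = -1/1022189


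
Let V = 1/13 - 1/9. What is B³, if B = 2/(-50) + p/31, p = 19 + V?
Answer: 139378576712192/745525826296875 ≈ 0.18695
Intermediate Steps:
V = -4/117 (V = 1*(1/13) - 1*⅑ = 1/13 - ⅑ = -4/117 ≈ -0.034188)
p = 2219/117 (p = 19 - 4/117 = 2219/117 ≈ 18.966)
B = 51848/90675 (B = 2/(-50) + (2219/117)/31 = 2*(-1/50) + (2219/117)*(1/31) = -1/25 + 2219/3627 = 51848/90675 ≈ 0.57180)
B³ = (51848/90675)³ = 139378576712192/745525826296875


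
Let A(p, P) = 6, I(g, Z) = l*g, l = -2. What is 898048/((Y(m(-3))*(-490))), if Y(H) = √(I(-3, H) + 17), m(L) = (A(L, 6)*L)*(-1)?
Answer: -449024*√23/5635 ≈ -382.15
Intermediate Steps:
I(g, Z) = -2*g
m(L) = -6*L (m(L) = (6*L)*(-1) = -6*L)
Y(H) = √23 (Y(H) = √(-2*(-3) + 17) = √(6 + 17) = √23)
898048/((Y(m(-3))*(-490))) = 898048/((√23*(-490))) = 898048/((-490*√23)) = 898048*(-√23/11270) = -449024*√23/5635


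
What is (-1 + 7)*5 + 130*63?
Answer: 8220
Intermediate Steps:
(-1 + 7)*5 + 130*63 = 6*5 + 8190 = 30 + 8190 = 8220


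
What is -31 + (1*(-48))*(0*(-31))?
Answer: -31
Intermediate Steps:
-31 + (1*(-48))*(0*(-31)) = -31 - 48*0 = -31 + 0 = -31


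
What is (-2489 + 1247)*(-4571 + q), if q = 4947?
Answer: -466992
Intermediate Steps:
(-2489 + 1247)*(-4571 + q) = (-2489 + 1247)*(-4571 + 4947) = -1242*376 = -466992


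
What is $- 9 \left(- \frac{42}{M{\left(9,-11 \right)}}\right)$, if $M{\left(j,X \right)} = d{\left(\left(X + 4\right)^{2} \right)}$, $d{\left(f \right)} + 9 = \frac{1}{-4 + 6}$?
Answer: $- \frac{756}{17} \approx -44.471$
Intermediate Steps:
$d{\left(f \right)} = - \frac{17}{2}$ ($d{\left(f \right)} = -9 + \frac{1}{-4 + 6} = -9 + \frac{1}{2} = - \frac{17}{2}$)
$M{\left(j,X \right)} = - \frac{17}{2}$
$- 9 \left(- \frac{42}{M{\left(9,-11 \right)}}\right) = - 9 \left(- \frac{42}{- \frac{17}{2}}\right) = - 9 \left(\left(-42\right) \left(- \frac{2}{17}\right)\right) = \left(-9\right) \frac{84}{17} = - \frac{756}{17}$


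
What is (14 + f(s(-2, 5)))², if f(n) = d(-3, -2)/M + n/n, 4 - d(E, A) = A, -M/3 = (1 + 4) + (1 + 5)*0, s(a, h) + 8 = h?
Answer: 5329/25 ≈ 213.16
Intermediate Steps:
s(a, h) = -8 + h
M = -15 (M = -3*((1 + 4) + (1 + 5)*0) = -3*(5 + 6*0) = -3*(5 + 0) = -3*5 = -15)
d(E, A) = 4 - A
f(n) = ⅗ (f(n) = (4 - 1*(-2))/(-15) + n/n = (4 + 2)*(-1/15) + 1 = 6*(-1/15) + 1 = -⅖ + 1 = ⅗)
(14 + f(s(-2, 5)))² = (14 + ⅗)² = (73/5)² = 5329/25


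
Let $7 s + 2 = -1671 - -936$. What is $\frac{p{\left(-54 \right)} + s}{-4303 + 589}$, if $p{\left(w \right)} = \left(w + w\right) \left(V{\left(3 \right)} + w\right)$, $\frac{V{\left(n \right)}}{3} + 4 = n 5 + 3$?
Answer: $- \frac{8335}{25998} \approx -0.3206$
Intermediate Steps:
$V{\left(n \right)} = -3 + 15 n$ ($V{\left(n \right)} = -12 + 3 \left(n 5 + 3\right) = -12 + 3 \left(5 n + 3\right) = -12 + 3 \left(3 + 5 n\right) = -12 + \left(9 + 15 n\right) = -3 + 15 n$)
$s = - \frac{737}{7}$ ($s = - \frac{2}{7} + \frac{-1671 - -936}{7} = - \frac{2}{7} + \frac{-1671 + 936}{7} = - \frac{2}{7} + \frac{1}{7} \left(-735\right) = - \frac{2}{7} - 105 = - \frac{737}{7} \approx -105.29$)
$p{\left(w \right)} = 2 w \left(42 + w\right)$ ($p{\left(w \right)} = \left(w + w\right) \left(\left(-3 + 15 \cdot 3\right) + w\right) = 2 w \left(\left(-3 + 45\right) + w\right) = 2 w \left(42 + w\right)$)
$\frac{p{\left(-54 \right)} + s}{-4303 + 589} = \frac{2 \left(-54\right) \left(42 - 54\right) - \frac{737}{7}}{-4303 + 589} = \frac{2 \left(-54\right) \left(-12\right) - \frac{737}{7}}{-3714} = \left(1296 - \frac{737}{7}\right) \left(- \frac{1}{3714}\right) = \frac{8335}{7} \left(- \frac{1}{3714}\right) = - \frac{8335}{25998}$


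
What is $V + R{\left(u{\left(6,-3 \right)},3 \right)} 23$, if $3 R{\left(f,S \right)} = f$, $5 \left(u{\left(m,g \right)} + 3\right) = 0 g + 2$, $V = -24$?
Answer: $- \frac{659}{15} \approx -43.933$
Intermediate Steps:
$u{\left(m,g \right)} = - \frac{13}{5}$ ($u{\left(m,g \right)} = -3 + \frac{0 g + 2}{5} = -3 + \frac{0 + 2}{5} = -3 + \frac{1}{5} \cdot 2 = -3 + \frac{2}{5} = - \frac{13}{5}$)
$R{\left(f,S \right)} = \frac{f}{3}$
$V + R{\left(u{\left(6,-3 \right)},3 \right)} 23 = -24 + \frac{1}{3} \left(- \frac{13}{5}\right) 23 = -24 - \frac{299}{15} = - \frac{659}{15}$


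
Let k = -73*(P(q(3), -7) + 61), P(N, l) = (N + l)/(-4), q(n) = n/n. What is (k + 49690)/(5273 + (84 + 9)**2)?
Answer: 90255/27844 ≈ 3.2415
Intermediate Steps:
q(n) = 1
P(N, l) = -N/4 - l/4 (P(N, l) = (N + l)*(-1/4) = -N/4 - l/4)
k = -9125/2 (k = -73*((-1/4*1 - 1/4*(-7)) + 61) = -73*((-1/4 + 7/4) + 61) = -73*(3/2 + 61) = -73*125/2 = -9125/2 ≈ -4562.5)
(k + 49690)/(5273 + (84 + 9)**2) = (-9125/2 + 49690)/(5273 + (84 + 9)**2) = 90255/(2*(5273 + 93**2)) = 90255/(2*(5273 + 8649)) = (90255/2)/13922 = (90255/2)*(1/13922) = 90255/27844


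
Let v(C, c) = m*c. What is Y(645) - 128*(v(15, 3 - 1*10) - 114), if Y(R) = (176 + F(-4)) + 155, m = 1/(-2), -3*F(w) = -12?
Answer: 14479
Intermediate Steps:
F(w) = 4 (F(w) = -⅓*(-12) = 4)
m = -½ ≈ -0.50000
Y(R) = 335 (Y(R) = (176 + 4) + 155 = 180 + 155 = 335)
v(C, c) = -c/2
Y(645) - 128*(v(15, 3 - 1*10) - 114) = 335 - 128*(-(3 - 1*10)/2 - 114) = 335 - 128*(-(3 - 10)/2 - 114) = 335 - 128*(-½*(-7) - 114) = 335 - 128*(7/2 - 114) = 335 - 128*(-221/2) = 335 + 14144 = 14479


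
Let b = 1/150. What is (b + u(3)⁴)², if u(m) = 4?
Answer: 1474636801/22500 ≈ 65539.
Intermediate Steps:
b = 1/150 ≈ 0.0066667
(b + u(3)⁴)² = (1/150 + 4⁴)² = (1/150 + 256)² = (38401/150)² = 1474636801/22500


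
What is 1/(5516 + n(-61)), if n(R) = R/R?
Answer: 1/5517 ≈ 0.00018126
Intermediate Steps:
n(R) = 1
1/(5516 + n(-61)) = 1/(5516 + 1) = 1/5517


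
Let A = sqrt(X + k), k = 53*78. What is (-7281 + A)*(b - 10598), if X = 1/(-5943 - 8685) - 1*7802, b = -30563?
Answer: 299693241 - 41161*I*sqrt(196218181785)/7314 ≈ 2.9969e+8 - 2.4929e+6*I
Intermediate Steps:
k = 4134
X = -114127657/14628 (X = 1/(-14628) - 7802 = -1/14628 - 7802 = -114127657/14628 ≈ -7802.0)
A = I*sqrt(196218181785)/7314 (A = sqrt(-114127657/14628 + 4134) = sqrt(-53655505/14628) = I*sqrt(196218181785)/7314 ≈ 60.564*I)
(-7281 + A)*(b - 10598) = (-7281 + I*sqrt(196218181785)/7314)*(-30563 - 10598) = (-7281 + I*sqrt(196218181785)/7314)*(-41161) = 299693241 - 41161*I*sqrt(196218181785)/7314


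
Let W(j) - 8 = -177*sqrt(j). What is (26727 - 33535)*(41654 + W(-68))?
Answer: -283634896 + 2410032*I*sqrt(17) ≈ -2.8363e+8 + 9.9368e+6*I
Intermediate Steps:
W(j) = 8 - 177*sqrt(j)
(26727 - 33535)*(41654 + W(-68)) = (26727 - 33535)*(41654 + (8 - 354*I*sqrt(17))) = -6808*(41654 + (8 - 354*I*sqrt(17))) = -6808*(41662 - 354*I*sqrt(17)) = -283634896 + 2410032*I*sqrt(17)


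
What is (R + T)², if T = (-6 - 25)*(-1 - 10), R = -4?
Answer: 113569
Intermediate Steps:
T = 341 (T = -31*(-11) = 341)
(R + T)² = (-4 + 341)² = 337² = 113569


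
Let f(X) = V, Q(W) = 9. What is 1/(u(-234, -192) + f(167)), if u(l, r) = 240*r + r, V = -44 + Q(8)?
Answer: -1/46307 ≈ -2.1595e-5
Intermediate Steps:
V = -35 (V = -44 + 9 = -35)
u(l, r) = 241*r
f(X) = -35
1/(u(-234, -192) + f(167)) = 1/(241*(-192) - 35) = 1/(-46272 - 35) = 1/(-46307) = -1/46307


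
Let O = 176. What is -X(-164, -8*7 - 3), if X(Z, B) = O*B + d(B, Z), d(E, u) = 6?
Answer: 10378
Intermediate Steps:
X(Z, B) = 6 + 176*B (X(Z, B) = 176*B + 6 = 6 + 176*B)
-X(-164, -8*7 - 3) = -(6 + 176*(-8*7 - 3)) = -(6 + 176*(-56 - 3)) = -(6 + 176*(-59)) = -(6 - 10384) = -1*(-10378) = 10378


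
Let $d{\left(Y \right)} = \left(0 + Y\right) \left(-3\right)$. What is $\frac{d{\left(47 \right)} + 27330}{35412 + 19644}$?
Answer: $\frac{9063}{18352} \approx 0.49384$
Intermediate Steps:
$d{\left(Y \right)} = - 3 Y$ ($d{\left(Y \right)} = Y \left(-3\right) = - 3 Y$)
$\frac{d{\left(47 \right)} + 27330}{35412 + 19644} = \frac{\left(-3\right) 47 + 27330}{35412 + 19644} = \frac{-141 + 27330}{55056} = 27189 \cdot \frac{1}{55056} = \frac{9063}{18352}$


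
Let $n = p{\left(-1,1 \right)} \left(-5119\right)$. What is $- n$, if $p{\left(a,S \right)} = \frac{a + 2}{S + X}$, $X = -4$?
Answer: $- \frac{5119}{3} \approx -1706.3$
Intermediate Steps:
$p{\left(a,S \right)} = \frac{2 + a}{-4 + S}$ ($p{\left(a,S \right)} = \frac{a + 2}{S - 4} = \frac{2 + a}{-4 + S}$)
$n = \frac{5119}{3}$ ($n = \frac{2 - 1}{-4 + 1} \left(-5119\right) = \frac{1}{-3} \cdot 1 \left(-5119\right) = \left(- \frac{1}{3}\right) 1 \left(-5119\right) = \left(- \frac{1}{3}\right) \left(-5119\right) = \frac{5119}{3} \approx 1706.3$)
$- n = \left(-1\right) \frac{5119}{3} = - \frac{5119}{3}$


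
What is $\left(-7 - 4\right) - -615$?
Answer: $604$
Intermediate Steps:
$\left(-7 - 4\right) - -615 = \left(-7 - 4\right) + 615 = -11 + 615 = 604$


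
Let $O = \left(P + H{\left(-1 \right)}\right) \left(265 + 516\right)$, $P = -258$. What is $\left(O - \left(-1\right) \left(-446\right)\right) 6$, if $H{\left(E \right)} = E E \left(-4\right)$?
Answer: $-1230408$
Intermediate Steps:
$H{\left(E \right)} = - 4 E^{2}$ ($H{\left(E \right)} = E^{2} \left(-4\right) = - 4 E^{2}$)
$O = -204622$ ($O = \left(-258 - 4 \left(-1\right)^{2}\right) \left(265 + 516\right) = \left(-258 - 4\right) 781 = \left(-262\right) 781 = -204622$)
$\left(O - \left(-1\right) \left(-446\right)\right) 6 = \left(-204622 - \left(-1\right) \left(-446\right)\right) 6 = \left(-204622 - 446\right) 6 = \left(-205068\right) 6 = -1230408$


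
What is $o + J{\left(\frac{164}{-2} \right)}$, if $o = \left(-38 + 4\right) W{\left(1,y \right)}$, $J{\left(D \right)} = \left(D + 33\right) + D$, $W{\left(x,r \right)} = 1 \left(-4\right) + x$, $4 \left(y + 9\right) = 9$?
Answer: $-29$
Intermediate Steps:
$y = - \frac{27}{4}$ ($y = -9 + \frac{1}{4} \cdot 9 = -9 + \frac{9}{4} = - \frac{27}{4} \approx -6.75$)
$W{\left(x,r \right)} = -4 + x$
$J{\left(D \right)} = 33 + 2 D$ ($J{\left(D \right)} = \left(33 + D\right) + D = 33 + 2 D$)
$o = 102$ ($o = \left(-38 + 4\right) \left(-4 + 1\right) = \left(-34\right) \left(-3\right) = 102$)
$o + J{\left(\frac{164}{-2} \right)} = 102 + \left(33 + 2 \frac{164}{-2}\right) = 102 + \left(33 + 2 \cdot 164 \left(- \frac{1}{2}\right)\right) = 102 + \left(33 + 2 \left(-82\right)\right) = 102 + \left(33 - 164\right) = 102 - 131 = -29$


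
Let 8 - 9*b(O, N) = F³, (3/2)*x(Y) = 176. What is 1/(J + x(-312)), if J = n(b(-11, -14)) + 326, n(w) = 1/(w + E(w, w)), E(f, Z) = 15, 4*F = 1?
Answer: 27453/12172558 ≈ 0.0022553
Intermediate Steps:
F = ¼ (F = (¼)*1 = ¼ ≈ 0.25000)
x(Y) = 352/3 (x(Y) = (⅔)*176 = 352/3)
b(O, N) = 511/576 (b(O, N) = 8/9 - (¼)³/9 = 8/9 - ⅑*1/64 = 8/9 - 1/576 = 511/576)
n(w) = 1/(15 + w) (n(w) = 1/(w + 15) = 1/(15 + w))
J = 2983802/9151 (J = 1/(15 + 511/576) + 326 = 1/(9151/576) + 326 = 576/9151 + 326 = 2983802/9151 ≈ 326.06)
1/(J + x(-312)) = 1/(2983802/9151 + 352/3) = 1/(12172558/27453) = 27453/12172558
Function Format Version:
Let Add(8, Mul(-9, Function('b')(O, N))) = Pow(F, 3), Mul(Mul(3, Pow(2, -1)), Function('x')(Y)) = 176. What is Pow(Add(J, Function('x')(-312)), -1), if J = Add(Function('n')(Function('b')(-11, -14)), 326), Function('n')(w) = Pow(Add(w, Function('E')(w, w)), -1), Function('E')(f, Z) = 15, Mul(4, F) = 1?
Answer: Rational(27453, 12172558) ≈ 0.0022553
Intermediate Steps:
F = Rational(1, 4) (F = Mul(Rational(1, 4), 1) = Rational(1, 4) ≈ 0.25000)
Function('x')(Y) = Rational(352, 3) (Function('x')(Y) = Mul(Rational(2, 3), 176) = Rational(352, 3))
Function('b')(O, N) = Rational(511, 576) (Function('b')(O, N) = Add(Rational(8, 9), Mul(Rational(-1, 9), Pow(Rational(1, 4), 3))) = Add(Rational(8, 9), Mul(Rational(-1, 9), Rational(1, 64))) = Add(Rational(8, 9), Rational(-1, 576)) = Rational(511, 576))
Function('n')(w) = Pow(Add(15, w), -1) (Function('n')(w) = Pow(Add(w, 15), -1) = Pow(Add(15, w), -1))
J = Rational(2983802, 9151) (J = Add(Pow(Add(15, Rational(511, 576)), -1), 326) = Add(Pow(Rational(9151, 576), -1), 326) = Add(Rational(576, 9151), 326) = Rational(2983802, 9151) ≈ 326.06)
Pow(Add(J, Function('x')(-312)), -1) = Pow(Add(Rational(2983802, 9151), Rational(352, 3)), -1) = Pow(Rational(12172558, 27453), -1) = Rational(27453, 12172558)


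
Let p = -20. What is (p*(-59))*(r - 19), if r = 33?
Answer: 16520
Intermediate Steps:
(p*(-59))*(r - 19) = (-20*(-59))*(33 - 19) = 1180*14 = 16520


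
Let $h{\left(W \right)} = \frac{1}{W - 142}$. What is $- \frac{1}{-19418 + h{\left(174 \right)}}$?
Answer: $\frac{32}{621375} \approx 5.1499 \cdot 10^{-5}$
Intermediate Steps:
$h{\left(W \right)} = \frac{1}{-142 + W}$
$- \frac{1}{-19418 + h{\left(174 \right)}} = - \frac{1}{-19418 + \frac{1}{-142 + 174}} = - \frac{1}{-19418 + \frac{1}{32}} = - \frac{1}{- \frac{621375}{32}} = \left(-1\right) \left(- \frac{32}{621375}\right) = \frac{32}{621375}$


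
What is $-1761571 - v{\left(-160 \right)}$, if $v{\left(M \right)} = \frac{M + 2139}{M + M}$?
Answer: $- \frac{563700741}{320} \approx -1.7616 \cdot 10^{6}$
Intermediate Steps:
$v{\left(M \right)} = \frac{2139 + M}{2 M}$
$-1761571 - v{\left(-160 \right)} = -1761571 - \frac{2139 - 160}{2 \left(-160\right)} = -1761571 - \frac{1}{2} \left(- \frac{1}{160}\right) 1979 = -1761571 - - \frac{1979}{320} = -1761571 + \frac{1979}{320} = - \frac{563700741}{320}$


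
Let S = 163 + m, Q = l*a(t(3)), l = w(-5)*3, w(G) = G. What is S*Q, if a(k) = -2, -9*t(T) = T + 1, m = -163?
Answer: 0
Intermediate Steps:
t(T) = -⅑ - T/9 (t(T) = -(T + 1)/9 = -(1 + T)/9 = -⅑ - T/9)
l = -15 (l = -5*3 = -15)
Q = 30 (Q = -15*(-2) = 30)
S = 0 (S = 163 - 163 = 0)
S*Q = 0*30 = 0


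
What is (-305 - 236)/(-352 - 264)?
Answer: 541/616 ≈ 0.87825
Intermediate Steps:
(-305 - 236)/(-352 - 264) = -541/(-616) = -541*(-1/616) = 541/616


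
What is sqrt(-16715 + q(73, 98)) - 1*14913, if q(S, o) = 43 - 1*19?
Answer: -14913 + I*sqrt(16691) ≈ -14913.0 + 129.19*I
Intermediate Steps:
q(S, o) = 24 (q(S, o) = 43 - 19 = 24)
sqrt(-16715 + q(73, 98)) - 1*14913 = sqrt(-16715 + 24) - 1*14913 = sqrt(-16691) - 14913 = I*sqrt(16691) - 14913 = -14913 + I*sqrt(16691)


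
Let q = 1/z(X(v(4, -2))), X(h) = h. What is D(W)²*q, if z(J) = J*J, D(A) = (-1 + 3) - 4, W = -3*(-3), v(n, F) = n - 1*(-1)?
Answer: 4/25 ≈ 0.16000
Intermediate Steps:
v(n, F) = 1 + n (v(n, F) = n + 1 = 1 + n)
W = 9
D(A) = -2 (D(A) = 2 - 4 = -2)
z(J) = J²
q = 1/25 (q = 1/((1 + 4)²) = 1/(5²) = 1/25 ≈ 0.040000)
D(W)²*q = (-2)²*(1/25) = 4*(1/25) = 4/25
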